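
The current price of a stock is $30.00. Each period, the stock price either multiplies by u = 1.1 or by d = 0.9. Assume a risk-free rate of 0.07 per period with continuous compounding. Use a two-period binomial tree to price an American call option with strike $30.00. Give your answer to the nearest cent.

Risk-neutral probability p = (e^0.07 − 0.9)/(1.1 − 0.9) = 0.1725/0.2000 = 0.8625
Terminal stock prices: S_uu = 36.3, S_ud = 29.7, S_dd = 24.3
Terminal payoffs (S − K): max(6.3, 0) = 6.3, max(-0.3, 0) = 0, max(-5.7, 0) = 0
Node u (S = 33): continuation = e^(−0.07)·[0.8625·6.3000 + 0.1375·0.0000] = 5.0666; exercise value = 3.0000 ≤ continuation, so V_u = 5.0666
Node d (S = 27): continuation = e^(−0.07)·[0.8625·0.0000 + 0.1375·0.0000] = 0.0000; exercise value = 0.0000 ≤ continuation, so V_d = 0.0000
Node 0 (S = 30): continuation = e^(−0.07)·[0.8625·5.0666 + 0.1375·0.0000] = 4.0747; exercise value = 0.0000 ≤ continuation, so V_0 = 4.0747

$4.07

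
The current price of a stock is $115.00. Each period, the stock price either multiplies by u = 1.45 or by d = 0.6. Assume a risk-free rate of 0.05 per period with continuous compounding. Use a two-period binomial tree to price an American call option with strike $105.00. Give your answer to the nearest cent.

$34.89

Risk-neutral probability p = (e^0.05 − 0.6)/(1.45 − 0.6) = 0.4513/0.8500 = 0.5309
Terminal stock prices: S_uu = 241.8, S_ud = 100, S_dd = 41.4
Terminal payoffs (S − K): max(136.8, 0) = 136.8, max(-4.95, 0) = 0, max(-63.6, 0) = 0
Node u (S = 166.8): continuation = e^(−0.05)·[0.5309·136.7875 + 0.4691·0.0000] = 69.0797; exercise value = 61.7500 ≤ continuation, so V_u = 69.0797
Node d (S = 69): continuation = e^(−0.05)·[0.5309·0.0000 + 0.4691·0.0000] = 0.0000; exercise value = 0.0000 ≤ continuation, so V_d = 0.0000
Node 0 (S = 115): continuation = e^(−0.05)·[0.5309·69.0797 + 0.4691·0.0000] = 34.8862; exercise value = 10.0000 ≤ continuation, so V_0 = 34.8862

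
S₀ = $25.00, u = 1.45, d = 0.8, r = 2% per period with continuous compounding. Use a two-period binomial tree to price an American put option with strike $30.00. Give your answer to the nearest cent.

Risk-neutral probability p = (e^0.02 − 0.8)/(1.45 − 0.8) = 0.2202/0.6500 = 0.3388
Terminal stock prices: S_uu = 52.56, S_ud = 29, S_dd = 16
Terminal payoffs (K − S): max(-22.56, 0) = 0, max(1, 0) = 1, max(14, 0) = 14
Node u (S = 36.25): continuation = e^(−0.02)·[0.3388·0.0000 + 0.6612·1.0000] = 0.6481; exercise value = 0.0000 ≤ continuation, so V_u = 0.6481
Node d (S = 20): continuation = e^(−0.02)·[0.3388·1.0000 + 0.6612·14.0000] = 9.4060; exercise value = 10.0000 > continuation, so V_d = 10.0000 (exercise)
Node 0 (S = 25): continuation = e^(−0.02)·[0.3388·0.6481 + 0.6612·10.0000] = 6.6966; exercise value = 5.0000 ≤ continuation, so V_0 = 6.6966

$6.70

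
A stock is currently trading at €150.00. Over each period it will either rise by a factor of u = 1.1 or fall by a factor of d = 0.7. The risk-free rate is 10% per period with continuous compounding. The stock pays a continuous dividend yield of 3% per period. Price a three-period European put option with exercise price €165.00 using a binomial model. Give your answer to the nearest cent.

Per-period risk-free factor R = e^0.1 = 1.1052; dividend-adjusted growth = e^(0.1−0.03) = 1.0725.
Risk-neutral probability p = (1.0725 − 0.7)/(1.1 − 0.7) = 0.3725/0.4000 = 0.9313
Terminal stock prices: S_uuu = 199.7, S_uud = 127.1, S_udd = 80.85, S_ddd = 51.45
Terminal payoffs (K − S): max(-34.65, 0) = 0, max(37.95, 0) = 37.95, max(84.15, 0) = 84.15, max(113.6, 0) = 113.6
Node uu (S = 181.5): V_uu = e^(−0.1)·[0.9313·0.0000 + 0.0687·37.9500] = 2.3601
Node ud (S = 115.5): V_ud = e^(−0.1)·[0.9313·37.9500 + 0.0687·84.1500] = 37.2117
Node dd (S = 73.5): V_dd = e^(−0.1)·[0.9313·84.1500 + 0.0687·113.5500] = 77.9704
Node u (S = 165): V_u = e^(−0.1)·[0.9313·2.3601 + 0.0687·37.2117] = 4.3029
Node d (S = 105): V_d = e^(−0.1)·[0.9313·37.2117 + 0.0687·77.9704] = 36.2053
Node 0 (S = 150): V_0 = e^(−0.1)·[0.9313·4.3029 + 0.0687·36.2053] = 5.8774

€5.88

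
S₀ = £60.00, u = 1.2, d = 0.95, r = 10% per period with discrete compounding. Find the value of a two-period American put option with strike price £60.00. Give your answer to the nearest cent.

£1.09

Risk-neutral probability p = (1 + 0.1 − 0.95)/(1.2 − 0.95) = 0.1500/0.2500 = 0.6000
Terminal stock prices: S_uu = 86.4, S_ud = 68.4, S_dd = 54.15
Terminal payoffs (K − S): max(-26.4, 0) = 0, max(-8.4, 0) = 0, max(5.85, 0) = 5.85
Node u (S = 72): continuation = 1/1.1·[0.6000·0.0000 + 0.4000·0.0000] = 0.0000; exercise value = 0.0000 ≤ continuation, so V_u = 0.0000
Node d (S = 57): continuation = 1/1.1·[0.6000·0.0000 + 0.4000·5.8500] = 2.1273; exercise value = 3.0000 > continuation, so V_d = 3.0000 (exercise)
Node 0 (S = 60): continuation = 1/1.1·[0.6000·0.0000 + 0.4000·3.0000] = 1.0909; exercise value = 0.0000 ≤ continuation, so V_0 = 1.0909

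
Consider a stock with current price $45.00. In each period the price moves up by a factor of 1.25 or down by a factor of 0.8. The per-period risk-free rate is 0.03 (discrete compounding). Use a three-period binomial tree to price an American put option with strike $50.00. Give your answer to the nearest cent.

$8.21

Risk-neutral probability p = (1 + 0.03 − 0.8)/(1.25 − 0.8) = 0.2300/0.4500 = 0.5111
Terminal stock prices: S_uuu = 87.89, S_uud = 56.25, S_udd = 36, S_ddd = 23.04
Terminal payoffs (K − S): max(-37.89, 0) = 0, max(-6.25, 0) = 0, max(14, 0) = 14, max(26.96, 0) = 26.96
Node uu (S = 70.31): continuation = 1/1.03·[0.5111·0.0000 + 0.4889·0.0000] = 0.0000; exercise value = 0.0000 ≤ continuation, so V_uu = 0.0000
Node ud (S = 45): continuation = 1/1.03·[0.5111·0.0000 + 0.4889·14.0000] = 6.6451; exercise value = 5.0000 ≤ continuation, so V_ud = 6.6451
Node dd (S = 28.8): continuation = 1/1.03·[0.5111·14.0000 + 0.4889·26.9600] = 19.7437; exercise value = 21.2000 > continuation, so V_dd = 21.2000 (exercise)
Node u (S = 56.25): continuation = 1/1.03·[0.5111·0.0000 + 0.4889·6.6451] = 3.1541; exercise value = 0.0000 ≤ continuation, so V_u = 3.1541
Node d (S = 36): continuation = 1/1.03·[0.5111·6.6451 + 0.4889·21.2000] = 13.3600; exercise value = 14.0000 > continuation, so V_d = 14.0000 (exercise)
Node 0 (S = 45): continuation = 1/1.03·[0.5111·3.1541 + 0.4889·14.0000] = 8.2102; exercise value = 5.0000 ≤ continuation, so V_0 = 8.2102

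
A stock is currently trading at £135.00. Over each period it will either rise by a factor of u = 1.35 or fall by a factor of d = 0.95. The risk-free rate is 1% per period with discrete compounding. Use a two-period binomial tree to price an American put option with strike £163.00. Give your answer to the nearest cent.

£29.25

Risk-neutral probability p = (1 + 0.01 − 0.95)/(1.35 − 0.95) = 0.0600/0.4000 = 0.1500
Terminal stock prices: S_uu = 246, S_ud = 173.1, S_dd = 121.8
Terminal payoffs (K − S): max(-83.04, 0) = 0, max(-10.14, 0) = 0, max(41.16, 0) = 41.16
Node u (S = 182.2): continuation = 1/1.01·[0.1500·0.0000 + 0.8500·0.0000] = 0.0000; exercise value = 0.0000 ≤ continuation, so V_u = 0.0000
Node d (S = 128.2): continuation = 1/1.01·[0.1500·0.0000 + 0.8500·41.1625] = 34.6417; exercise value = 34.7500 > continuation, so V_d = 34.7500 (exercise)
Node 0 (S = 135): continuation = 1/1.01·[0.1500·0.0000 + 0.8500·34.7500] = 29.2450; exercise value = 28.0000 ≤ continuation, so V_0 = 29.2450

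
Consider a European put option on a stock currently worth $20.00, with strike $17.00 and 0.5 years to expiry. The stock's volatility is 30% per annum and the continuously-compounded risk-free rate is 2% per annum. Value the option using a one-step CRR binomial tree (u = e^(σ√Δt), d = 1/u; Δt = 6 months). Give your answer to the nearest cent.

$0.43

CRR parameters: u = e^(σ√Δt) = e^(0.3·√0.5) = 1.2363, d = 1/u = 0.8089
Per-period rate: rΔt = 0.02·0.5 = 0.01, so R = e^0.01 = 1.0101
Risk-neutral probability p = (e^0.01 − 0.8089)/(1.2363 − 0.8089) = 0.2012/0.4275 = 0.4707
Terminal stock prices: S_u = 24.73, S_d = 16.18
Terminal payoffs (K − S): max(-7.726, 0) = 0, max(0.8228, 0) = 0.8228
Node 0 (S = 20): V_0 = e^(−0.01)·[0.4707·0.0000 + 0.5293·0.8228] = 0.4312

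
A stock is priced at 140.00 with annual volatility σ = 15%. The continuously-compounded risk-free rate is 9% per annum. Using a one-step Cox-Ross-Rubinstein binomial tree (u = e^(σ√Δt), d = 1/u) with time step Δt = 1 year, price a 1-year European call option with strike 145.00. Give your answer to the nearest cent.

12.51

CRR parameters: u = e^(σ√Δt) = e^(0.15·√1) = 1.1618, d = 1/u = 0.8607
Per-period rate: rΔt = 0.09·1 = 0.09, so R = e^0.09 = 1.0942
Risk-neutral probability p = (e^0.09 − 0.8607)/(1.1618 − 0.8607) = 0.2335/0.3011 = 0.7753
Terminal stock prices: S_u = 162.7, S_d = 120.5
Terminal payoffs (S − K): max(17.66, 0) = 17.66, max(-24.5, 0) = 0
Node 0 (S = 140): V_0 = e^(−0.09)·[0.7753·17.6568 + 0.2247·0.0000] = 12.5113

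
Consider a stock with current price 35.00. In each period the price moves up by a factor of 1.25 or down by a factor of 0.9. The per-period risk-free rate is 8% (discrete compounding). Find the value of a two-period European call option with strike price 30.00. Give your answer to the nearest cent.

9.61

Risk-neutral probability p = (1 + 0.08 − 0.9)/(1.25 − 0.9) = 0.1800/0.3500 = 0.5143
Terminal stock prices: S_uu = 54.69, S_ud = 39.38, S_dd = 28.35
Terminal payoffs (S − K): max(24.69, 0) = 24.69, max(9.375, 0) = 9.375, max(-1.65, 0) = 0
Node u (S = 43.75): V_u = 1/1.08·[0.5143·24.6875 + 0.4857·9.3750] = 15.9722
Node d (S = 31.5): V_d = 1/1.08·[0.5143·9.3750 + 0.4857·0.0000] = 4.4643
Node 0 (S = 35): V_0 = 1/1.08·[0.5143·15.9722 + 0.4857·4.4643] = 9.6136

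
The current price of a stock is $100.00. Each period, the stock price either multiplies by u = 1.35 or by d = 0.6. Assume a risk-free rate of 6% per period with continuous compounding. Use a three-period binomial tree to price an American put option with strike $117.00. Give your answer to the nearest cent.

$29.11

Risk-neutral probability p = (e^0.06 − 0.6)/(1.35 − 0.6) = 0.4618/0.7500 = 0.6158
Terminal stock prices: S_uuu = 246, S_uud = 109.4, S_udd = 48.6, S_ddd = 21.6
Terminal payoffs (K − S): max(-129, 0) = 0, max(7.65, 0) = 7.65, max(68.4, 0) = 68.4, max(95.4, 0) = 95.4
Node uu (S = 182.3): continuation = e^(−0.06)·[0.6158·0.0000 + 0.3842·7.6500] = 2.7681; exercise value = 0.0000 ≤ continuation, so V_uu = 2.7681
Node ud (S = 81): continuation = e^(−0.06)·[0.6158·7.6500 + 0.3842·68.4000] = 29.1865; exercise value = 36.0000 > continuation, so V_ud = 36.0000 (exercise)
Node dd (S = 36): continuation = e^(−0.06)·[0.6158·68.4000 + 0.3842·95.4000] = 74.1865; exercise value = 81.0000 > continuation, so V_dd = 81.0000 (exercise)
Node u (S = 135): continuation = e^(−0.06)·[0.6158·2.7681 + 0.3842·36.0000] = 14.6316; exercise value = 0.0000 ≤ continuation, so V_u = 14.6316
Node d (S = 60): continuation = e^(−0.06)·[0.6158·36.0000 + 0.3842·81.0000] = 50.1865; exercise value = 57.0000 > continuation, so V_d = 57.0000 (exercise)
Node 0 (S = 100): continuation = e^(−0.06)·[0.6158·14.6316 + 0.3842·57.0000] = 29.1102; exercise value = 17.0000 ≤ continuation, so V_0 = 29.1102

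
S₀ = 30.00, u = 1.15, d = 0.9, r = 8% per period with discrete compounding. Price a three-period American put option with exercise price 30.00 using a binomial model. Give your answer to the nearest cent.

0.87

Risk-neutral probability p = (1 + 0.08 − 0.9)/(1.15 − 0.9) = 0.1800/0.2500 = 0.7200
Terminal stock prices: S_uuu = 45.63, S_uud = 35.71, S_udd = 27.95, S_ddd = 21.87
Terminal payoffs (K − S): max(-15.63, 0) = 0, max(-5.707, 0) = 0, max(2.055, 0) = 2.055, max(8.13, 0) = 8.13
Node uu (S = 39.67): continuation = 1/1.08·[0.7200·0.0000 + 0.2800·0.0000] = 0.0000; exercise value = 0.0000 ≤ continuation, so V_uu = 0.0000
Node ud (S = 31.05): continuation = 1/1.08·[0.7200·0.0000 + 0.2800·2.0550] = 0.5328; exercise value = 0.0000 ≤ continuation, so V_ud = 0.5328
Node dd (S = 24.3): continuation = 1/1.08·[0.7200·2.0550 + 0.2800·8.1300] = 3.4778; exercise value = 5.7000 > continuation, so V_dd = 5.7000 (exercise)
Node u (S = 34.5): continuation = 1/1.08·[0.7200·0.0000 + 0.2800·0.5328] = 0.1381; exercise value = 0.0000 ≤ continuation, so V_u = 0.1381
Node d (S = 27): continuation = 1/1.08·[0.7200·0.5328 + 0.2800·5.7000] = 1.8330; exercise value = 3.0000 > continuation, so V_d = 3.0000 (exercise)
Node 0 (S = 30): continuation = 1/1.08·[0.7200·0.1381 + 0.2800·3.0000] = 0.8699; exercise value = 0.0000 ≤ continuation, so V_0 = 0.8699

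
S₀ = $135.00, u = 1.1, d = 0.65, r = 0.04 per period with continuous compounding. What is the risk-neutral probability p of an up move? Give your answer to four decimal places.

p = 0.8685

Risk-neutral probability p = (e^0.04 − 0.65)/(1.1 − 0.65) = 0.3908/0.4500 = 0.8685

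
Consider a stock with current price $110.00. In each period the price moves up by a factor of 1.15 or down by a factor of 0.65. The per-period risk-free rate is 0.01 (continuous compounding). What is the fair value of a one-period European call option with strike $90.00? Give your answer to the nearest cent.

$26.02

Risk-neutral probability p = (e^0.01 − 0.65)/(1.15 − 0.65) = 0.3601/0.5000 = 0.7201
Terminal stock prices: S_u = 126.5, S_d = 71.5
Terminal payoffs (S − K): max(36.5, 0) = 36.5, max(-18.5, 0) = 0
Node 0 (S = 110): V_0 = e^(−0.01)·[0.7201·36.5000 + 0.2799·0.0000] = 26.0221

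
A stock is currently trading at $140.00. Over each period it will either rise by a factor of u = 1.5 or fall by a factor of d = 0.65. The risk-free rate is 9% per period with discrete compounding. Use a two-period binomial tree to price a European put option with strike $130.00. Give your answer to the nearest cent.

$13.87

Risk-neutral probability p = (1 + 0.09 − 0.65)/(1.5 − 0.65) = 0.4400/0.8500 = 0.5176
Terminal stock prices: S_uu = 315, S_ud = 136.5, S_dd = 59.15
Terminal payoffs (K − S): max(-185, 0) = 0, max(-6.5, 0) = 0, max(70.85, 0) = 70.85
Node u (S = 210): V_u = 1/1.09·[0.5176·0.0000 + 0.4824·0.0000] = 0.0000
Node d (S = 91): V_d = 1/1.09·[0.5176·0.0000 + 0.4824·70.8500] = 31.3529
Node 0 (S = 140): V_0 = 1/1.09·[0.5176·0.0000 + 0.4824·31.3529] = 13.8745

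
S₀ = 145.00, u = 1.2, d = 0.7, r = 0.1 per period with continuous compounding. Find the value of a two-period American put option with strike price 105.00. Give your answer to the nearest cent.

Risk-neutral probability p = (e^0.1 − 0.7)/(1.2 − 0.7) = 0.4052/0.5000 = 0.8103
Terminal stock prices: S_uu = 208.8, S_ud = 121.8, S_dd = 71.05
Terminal payoffs (K − S): max(-103.8, 0) = 0, max(-16.8, 0) = 0, max(33.95, 0) = 33.95
Node u (S = 174): continuation = e^(−0.1)·[0.8103·0.0000 + 0.1897·0.0000] = 0.0000; exercise value = 0.0000 ≤ continuation, so V_u = 0.0000
Node d (S = 101.5): continuation = e^(−0.1)·[0.8103·0.0000 + 0.1897·33.9500] = 5.8262; exercise value = 3.5000 ≤ continuation, so V_d = 5.8262
Node 0 (S = 145): continuation = e^(−0.1)·[0.8103·0.0000 + 0.1897·5.8262] = 0.9998; exercise value = 0.0000 ≤ continuation, so V_0 = 0.9998

1.00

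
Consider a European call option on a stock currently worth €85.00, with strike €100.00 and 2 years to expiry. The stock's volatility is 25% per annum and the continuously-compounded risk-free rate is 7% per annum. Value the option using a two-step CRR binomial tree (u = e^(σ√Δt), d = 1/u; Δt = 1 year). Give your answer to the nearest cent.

CRR parameters: u = e^(σ√Δt) = e^(0.25·√1) = 1.2840, d = 1/u = 0.7788
Per-period rate: rΔt = 0.07·1 = 0.07, so R = e^0.07 = 1.0725
Risk-neutral probability p = (e^0.07 − 0.7788)/(1.2840 − 0.7788) = 0.2937/0.5052 = 0.5813
Terminal stock prices: S_uu = 140.1, S_ud = 85, S_dd = 51.56
Terminal payoffs (S − K): max(40.14, 0) = 40.14, max(-15, 0) = 0, max(-48.44, 0) = 0
Node u (S = 109.1): V_u = e^(−0.07)·[0.5813·40.1413 + 0.4187·0.0000] = 21.7581
Node d (S = 66.2): V_d = e^(−0.07)·[0.5813·0.0000 + 0.4187·0.0000] = 0.0000
Node 0 (S = 85): V_0 = e^(−0.07)·[0.5813·21.7581 + 0.4187·0.0000] = 11.7937

€11.79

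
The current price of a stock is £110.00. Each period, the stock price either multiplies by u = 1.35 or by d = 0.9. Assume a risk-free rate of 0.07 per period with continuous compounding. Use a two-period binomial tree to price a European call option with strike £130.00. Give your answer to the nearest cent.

£10.50

Risk-neutral probability p = (e^0.07 − 0.9)/(1.35 − 0.9) = 0.1725/0.4500 = 0.3834
Terminal stock prices: S_uu = 200.5, S_ud = 133.7, S_dd = 89.1
Terminal payoffs (S − K): max(70.48, 0) = 70.48, max(3.65, 0) = 3.65, max(-40.9, 0) = 0
Node u (S = 148.5): V_u = e^(−0.07)·[0.3834·70.4750 + 0.6166·3.6500] = 27.2888
Node d (S = 99): V_d = e^(−0.07)·[0.3834·3.6500 + 0.6166·0.0000] = 1.3046
Node 0 (S = 110): V_0 = e^(−0.07)·[0.3834·27.2888 + 0.6166·1.3046] = 10.5041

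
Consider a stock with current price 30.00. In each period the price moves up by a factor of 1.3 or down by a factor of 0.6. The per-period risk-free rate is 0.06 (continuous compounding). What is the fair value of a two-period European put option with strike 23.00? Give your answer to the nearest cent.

Risk-neutral probability p = (e^0.06 − 0.6)/(1.3 − 0.6) = 0.4618/0.7000 = 0.6598
Terminal stock prices: S_uu = 50.7, S_ud = 23.4, S_dd = 10.8
Terminal payoffs (K − S): max(-27.7, 0) = 0, max(-0.4, 0) = 0, max(12.2, 0) = 12.2
Node u (S = 39): V_u = e^(−0.06)·[0.6598·0.0000 + 0.3402·0.0000] = 0.0000
Node d (S = 18): V_d = e^(−0.06)·[0.6598·0.0000 + 0.3402·12.2000] = 3.9091
Node 0 (S = 30): V_0 = e^(−0.06)·[0.6598·0.0000 + 0.3402·3.9091] = 1.2526

1.25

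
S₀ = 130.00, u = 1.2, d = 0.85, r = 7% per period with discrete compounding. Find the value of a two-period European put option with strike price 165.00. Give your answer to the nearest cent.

21.78

Risk-neutral probability p = (1 + 0.07 − 0.85)/(1.2 − 0.85) = 0.2200/0.3500 = 0.6286
Terminal stock prices: S_uu = 187.2, S_ud = 132.6, S_dd = 93.92
Terminal payoffs (K − S): max(-22.2, 0) = 0, max(32.4, 0) = 32.4, max(71.08, 0) = 71.08
Node u (S = 156): V_u = 1/1.07·[0.6286·0.0000 + 0.3714·32.4000] = 11.2470
Node d (S = 110.5): V_d = 1/1.07·[0.6286·32.4000 + 0.3714·71.0750] = 43.7056
Node 0 (S = 130): V_0 = 1/1.07·[0.6286·11.2470 + 0.3714·43.7056] = 21.7786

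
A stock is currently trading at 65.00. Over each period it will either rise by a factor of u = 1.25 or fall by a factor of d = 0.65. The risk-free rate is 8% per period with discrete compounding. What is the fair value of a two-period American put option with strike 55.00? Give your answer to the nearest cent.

3.73

Risk-neutral probability p = (1 + 0.08 − 0.65)/(1.25 − 0.65) = 0.4300/0.6000 = 0.7167
Terminal stock prices: S_uu = 101.6, S_ud = 52.81, S_dd = 27.46
Terminal payoffs (K − S): max(-46.56, 0) = 0, max(2.188, 0) = 2.188, max(27.54, 0) = 27.54
Node u (S = 81.25): continuation = 1/1.08·[0.7167·0.0000 + 0.2833·2.1875] = 0.5739; exercise value = 0.0000 ≤ continuation, so V_u = 0.5739
Node d (S = 42.25): continuation = 1/1.08·[0.7167·2.1875 + 0.2833·27.5375] = 8.6759; exercise value = 12.7500 > continuation, so V_d = 12.7500 (exercise)
Node 0 (S = 65): continuation = 1/1.08·[0.7167·0.5739 + 0.2833·12.7500] = 3.7257; exercise value = 0.0000 ≤ continuation, so V_0 = 3.7257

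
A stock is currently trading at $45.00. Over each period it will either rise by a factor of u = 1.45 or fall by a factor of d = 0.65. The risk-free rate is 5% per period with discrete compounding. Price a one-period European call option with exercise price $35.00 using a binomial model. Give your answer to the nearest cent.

Risk-neutral probability p = (1 + 0.05 − 0.65)/(1.45 − 0.65) = 0.4000/0.8000 = 0.5000
Terminal stock prices: S_u = 65.25, S_d = 29.25
Terminal payoffs (S − K): max(30.25, 0) = 30.25, max(-5.75, 0) = 0
Node 0 (S = 45): V_0 = 1/1.05·[0.5000·30.2500 + 0.5000·0.0000] = 14.4048

$14.40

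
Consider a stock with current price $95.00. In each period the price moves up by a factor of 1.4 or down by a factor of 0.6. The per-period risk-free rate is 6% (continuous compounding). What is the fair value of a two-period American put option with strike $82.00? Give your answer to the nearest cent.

$10.43

Risk-neutral probability p = (e^0.06 − 0.6)/(1.4 − 0.6) = 0.4618/0.8000 = 0.5773
Terminal stock prices: S_uu = 186.2, S_ud = 79.8, S_dd = 34.2
Terminal payoffs (K − S): max(-104.2, 0) = 0, max(2.2, 0) = 2.2, max(47.8, 0) = 47.8
Node u (S = 133): continuation = e^(−0.06)·[0.5773·0.0000 + 0.4227·2.2000] = 0.8758; exercise value = 0.0000 ≤ continuation, so V_u = 0.8758
Node d (S = 57): continuation = e^(−0.06)·[0.5773·2.2000 + 0.4227·47.8000] = 20.2247; exercise value = 25.0000 > continuation, so V_d = 25.0000 (exercise)
Node 0 (S = 95): continuation = e^(−0.06)·[0.5773·0.8758 + 0.4227·25.0000] = 10.4283; exercise value = 0.0000 ≤ continuation, so V_0 = 10.4283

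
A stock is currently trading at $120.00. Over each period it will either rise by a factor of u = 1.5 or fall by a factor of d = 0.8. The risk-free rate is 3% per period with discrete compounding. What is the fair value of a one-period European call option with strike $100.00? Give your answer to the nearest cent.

Risk-neutral probability p = (1 + 0.03 − 0.8)/(1.5 − 0.8) = 0.2300/0.7000 = 0.3286
Terminal stock prices: S_u = 180, S_d = 96
Terminal payoffs (S − K): max(80, 0) = 80, max(-4, 0) = 0
Node 0 (S = 120): V_0 = 1/1.03·[0.3286·80.0000 + 0.6714·0.0000] = 25.5201

$25.52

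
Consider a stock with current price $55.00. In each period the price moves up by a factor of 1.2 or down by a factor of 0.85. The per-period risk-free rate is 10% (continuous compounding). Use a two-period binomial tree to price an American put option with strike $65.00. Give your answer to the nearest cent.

$10.00

Risk-neutral probability p = (e^0.1 − 0.85)/(1.2 − 0.85) = 0.2552/0.3500 = 0.7291
Terminal stock prices: S_uu = 79.2, S_ud = 56.1, S_dd = 39.74
Terminal payoffs (K − S): max(-14.2, 0) = 0, max(8.9, 0) = 8.9, max(25.26, 0) = 25.26
Node u (S = 66): continuation = e^(−0.1)·[0.7291·0.0000 + 0.2709·8.9000] = 2.1819; exercise value = 0.0000 ≤ continuation, so V_u = 2.1819
Node d (S = 46.75): continuation = e^(−0.1)·[0.7291·8.9000 + 0.2709·25.2625] = 12.0644; exercise value = 18.2500 > continuation, so V_d = 18.2500 (exercise)
Node 0 (S = 55): continuation = e^(−0.1)·[0.7291·2.1819 + 0.2709·18.2500] = 5.9135; exercise value = 10.0000 > continuation, so V_0 = 10.0000 (exercise)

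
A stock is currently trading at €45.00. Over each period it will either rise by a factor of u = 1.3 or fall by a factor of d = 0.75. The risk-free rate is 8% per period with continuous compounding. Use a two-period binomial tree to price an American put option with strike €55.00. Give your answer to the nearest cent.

€10.00

Risk-neutral probability p = (e^0.08 − 0.75)/(1.3 − 0.75) = 0.3333/0.5500 = 0.6060
Terminal stock prices: S_uu = 76.05, S_ud = 43.88, S_dd = 25.31
Terminal payoffs (K − S): max(-21.05, 0) = 0, max(11.12, 0) = 11.12, max(29.69, 0) = 29.69
Node u (S = 58.5): continuation = e^(−0.08)·[0.6060·0.0000 + 0.3940·11.1250] = 4.0465; exercise value = 0.0000 ≤ continuation, so V_u = 4.0465
Node d (S = 33.75): continuation = e^(−0.08)·[0.6060·11.1250 + 0.3940·29.6875] = 17.0214; exercise value = 21.2500 > continuation, so V_d = 21.2500 (exercise)
Node 0 (S = 45): continuation = e^(−0.08)·[0.6060·4.0465 + 0.3940·21.2500] = 9.9928; exercise value = 10.0000 > continuation, so V_0 = 10.0000 (exercise)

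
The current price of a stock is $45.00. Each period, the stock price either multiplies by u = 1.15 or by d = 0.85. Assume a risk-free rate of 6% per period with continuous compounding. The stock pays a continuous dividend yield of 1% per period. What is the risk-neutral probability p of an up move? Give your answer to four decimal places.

Per-period risk-free factor R = e^0.06 = 1.0618; dividend-adjusted growth = e^(0.06−0.01) = 1.0513.
Risk-neutral probability p = (1.0513 − 0.85)/(1.15 − 0.85) = 0.2013/0.3000 = 0.6709

p = 0.6709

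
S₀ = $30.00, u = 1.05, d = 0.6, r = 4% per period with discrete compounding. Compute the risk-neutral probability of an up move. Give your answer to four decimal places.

Risk-neutral probability p = (1 + 0.04 − 0.6)/(1.05 − 0.6) = 0.4400/0.4500 = 0.9778

p = 0.9778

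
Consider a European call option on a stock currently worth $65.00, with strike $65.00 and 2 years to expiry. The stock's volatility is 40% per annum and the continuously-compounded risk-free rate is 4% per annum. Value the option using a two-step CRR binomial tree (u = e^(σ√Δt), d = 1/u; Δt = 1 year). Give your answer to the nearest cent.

$14.96

CRR parameters: u = e^(σ√Δt) = e^(0.4·√1) = 1.4918, d = 1/u = 0.6703
Per-period rate: rΔt = 0.04·1 = 0.04, so R = e^0.04 = 1.0408
Risk-neutral probability p = (e^0.04 − 0.6703)/(1.4918 − 0.6703) = 0.3705/0.8215 = 0.4510
Terminal stock prices: S_uu = 144.7, S_ud = 65, S_dd = 29.21
Terminal payoffs (S − K): max(79.66, 0) = 79.66, max(0, 0) = 0, max(-35.79, 0) = 0
Node u (S = 96.97): V_u = e^(−0.04)·[0.4510·79.6602 + 0.5490·0.0000] = 34.5173
Node d (S = 43.57): V_d = e^(−0.04)·[0.4510·0.0000 + 0.5490·0.0000] = 0.0000
Node 0 (S = 65): V_0 = e^(−0.04)·[0.4510·34.5173 + 0.5490·0.0000] = 14.9566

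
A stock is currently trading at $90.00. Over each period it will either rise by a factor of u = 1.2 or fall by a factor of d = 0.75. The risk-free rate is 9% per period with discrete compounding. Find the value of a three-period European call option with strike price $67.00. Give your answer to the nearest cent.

Risk-neutral probability p = (1 + 0.09 − 0.75)/(1.2 − 0.75) = 0.3400/0.4500 = 0.7556
Terminal stock prices: S_uuu = 155.5, S_uud = 97.2, S_udd = 60.75, S_ddd = 37.97
Terminal payoffs (S − K): max(88.52, 0) = 88.52, max(30.2, 0) = 30.2, max(-6.25, 0) = 0, max(-29.03, 0) = 0
Node uu (S = 129.6): V_uu = 1/1.09·[0.7556·88.5200 + 0.2444·30.2000] = 68.1321
Node ud (S = 81): V_ud = 1/1.09·[0.7556·30.2000 + 0.2444·0.0000] = 20.9337
Node dd (S = 50.62): V_dd = 1/1.09·[0.7556·0.0000 + 0.2444·0.0000] = 0.0000
Node u (S = 108): V_u = 1/1.09·[0.7556·68.1321 + 0.2444·20.9337] = 51.9218
Node d (S = 67.5): V_d = 1/1.09·[0.7556·20.9337 + 0.2444·0.0000] = 14.5106
Node 0 (S = 90): V_0 = 1/1.09·[0.7556·51.9218 + 0.2444·14.5106] = 39.2448

$39.24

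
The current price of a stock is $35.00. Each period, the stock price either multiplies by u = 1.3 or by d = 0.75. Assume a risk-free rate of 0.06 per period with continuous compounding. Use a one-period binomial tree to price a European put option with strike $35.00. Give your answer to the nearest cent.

Risk-neutral probability p = (e^0.06 − 0.75)/(1.3 − 0.75) = 0.3118/0.5500 = 0.5670
Terminal stock prices: S_u = 45.5, S_d = 26.25
Terminal payoffs (K − S): max(-10.5, 0) = 0, max(8.75, 0) = 8.75
Node 0 (S = 35): V_0 = e^(−0.06)·[0.5670·0.0000 + 0.4330·8.7500] = 3.5683

$3.57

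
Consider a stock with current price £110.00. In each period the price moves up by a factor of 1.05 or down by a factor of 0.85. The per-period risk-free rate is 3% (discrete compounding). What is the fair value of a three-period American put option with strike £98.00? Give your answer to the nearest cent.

£0.56

Risk-neutral probability p = (1 + 0.03 − 0.85)/(1.05 − 0.85) = 0.1800/0.2000 = 0.9000
Terminal stock prices: S_uuu = 127.3, S_uud = 103.1, S_udd = 83.45, S_ddd = 67.55
Terminal payoffs (K − S): max(-29.34, 0) = 0, max(-5.084, 0) = 0, max(14.55, 0) = 14.55, max(30.45, 0) = 30.45
Node uu (S = 121.3): continuation = 1/1.03·[0.9000·0.0000 + 0.1000·0.0000] = 0.0000; exercise value = 0.0000 ≤ continuation, so V_uu = 0.0000
Node ud (S = 98.17): continuation = 1/1.03·[0.9000·0.0000 + 0.1000·14.5513] = 1.4127; exercise value = 0.0000 ≤ continuation, so V_ud = 1.4127
Node dd (S = 79.47): continuation = 1/1.03·[0.9000·14.5513 + 0.1000·30.4463] = 15.6706; exercise value = 18.5250 > continuation, so V_dd = 18.5250 (exercise)
Node u (S = 115.5): continuation = 1/1.03·[0.9000·0.0000 + 0.1000·1.4127] = 0.1372; exercise value = 0.0000 ≤ continuation, so V_u = 0.1372
Node d (S = 93.5): continuation = 1/1.03·[0.9000·1.4127 + 0.1000·18.5250] = 3.0330; exercise value = 4.5000 > continuation, so V_d = 4.5000 (exercise)
Node 0 (S = 110): continuation = 1/1.03·[0.9000·0.1372 + 0.1000·4.5000] = 0.5567; exercise value = 0.0000 ≤ continuation, so V_0 = 0.5567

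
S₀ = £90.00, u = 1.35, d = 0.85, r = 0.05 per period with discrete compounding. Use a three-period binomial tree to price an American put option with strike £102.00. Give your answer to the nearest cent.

Risk-neutral probability p = (1 + 0.05 − 0.85)/(1.35 − 0.85) = 0.2000/0.5000 = 0.4000
Terminal stock prices: S_uuu = 221.4, S_uud = 139.4, S_udd = 87.78, S_ddd = 55.27
Terminal payoffs (K − S): max(-119.4, 0) = 0, max(-37.42, 0) = 0, max(14.22, 0) = 14.22, max(46.73, 0) = 46.73
Node uu (S = 164): continuation = 1/1.05·[0.4000·0.0000 + 0.6000·0.0000] = 0.0000; exercise value = 0.0000 ≤ continuation, so V_uu = 0.0000
Node ud (S = 103.3): continuation = 1/1.05·[0.4000·0.0000 + 0.6000·14.2163] = 8.1236; exercise value = 0.0000 ≤ continuation, so V_ud = 8.1236
Node dd (S = 65.02): continuation = 1/1.05·[0.4000·14.2163 + 0.6000·46.7288] = 32.1179; exercise value = 36.9750 > continuation, so V_dd = 36.9750 (exercise)
Node u (S = 121.5): continuation = 1/1.05·[0.4000·0.0000 + 0.6000·8.1236] = 4.6420; exercise value = 0.0000 ≤ continuation, so V_u = 4.6420
Node d (S = 76.5): continuation = 1/1.05·[0.4000·8.1236 + 0.6000·36.9750] = 24.2233; exercise value = 25.5000 > continuation, so V_d = 25.5000 (exercise)
Node 0 (S = 90): continuation = 1/1.05·[0.4000·4.6420 + 0.6000·25.5000] = 16.3398; exercise value = 12.0000 ≤ continuation, so V_0 = 16.3398

£16.34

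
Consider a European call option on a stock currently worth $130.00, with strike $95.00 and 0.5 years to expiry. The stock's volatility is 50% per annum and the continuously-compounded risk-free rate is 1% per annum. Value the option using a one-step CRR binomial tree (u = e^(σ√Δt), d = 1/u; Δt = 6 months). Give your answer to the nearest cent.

$37.62

CRR parameters: u = e^(σ√Δt) = e^(0.5·√0.5) = 1.4241, d = 1/u = 0.7022
Per-period rate: rΔt = 0.01·0.5 = 0.005, so R = e^0.005 = 1.0050
Risk-neutral probability p = (e^0.005 − 0.7022)/(1.4241 − 0.7022) = 0.3028/0.7219 = 0.4195
Terminal stock prices: S_u = 185.1, S_d = 91.28
Terminal payoffs (S − K): max(90.14, 0) = 90.14, max(-3.715, 0) = 0
Node 0 (S = 130): V_0 = e^(−0.005)·[0.4195·90.1355 + 0.5805·0.0000] = 37.6200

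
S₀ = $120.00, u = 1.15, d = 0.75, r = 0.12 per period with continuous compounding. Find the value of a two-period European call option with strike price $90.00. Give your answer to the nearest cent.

$49.26

Risk-neutral probability p = (e^0.12 − 0.75)/(1.15 − 0.75) = 0.3775/0.4000 = 0.9437
Terminal stock prices: S_uu = 158.7, S_ud = 103.5, S_dd = 67.5
Terminal payoffs (S − K): max(68.7, 0) = 68.7, max(13.5, 0) = 13.5, max(-22.5, 0) = 0
Node u (S = 138): V_u = e^(−0.12)·[0.9437·68.7000 + 0.0563·13.5000] = 58.1772
Node d (S = 90): V_d = e^(−0.12)·[0.9437·13.5000 + 0.0563·0.0000] = 11.2998
Node 0 (S = 120): V_0 = e^(−0.12)·[0.9437·58.1772 + 0.0563·11.2998] = 49.2595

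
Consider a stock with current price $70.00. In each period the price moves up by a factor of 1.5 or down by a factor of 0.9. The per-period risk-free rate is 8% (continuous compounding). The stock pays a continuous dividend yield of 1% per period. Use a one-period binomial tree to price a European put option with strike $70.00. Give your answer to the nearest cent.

$4.60

Per-period risk-free factor R = e^0.08 = 1.0833; dividend-adjusted growth = e^(0.08−0.01) = 1.0725.
Risk-neutral probability p = (1.0725 − 0.9)/(1.5 − 0.9) = 0.1725/0.6000 = 0.2875
Terminal stock prices: S_u = 105, S_d = 63
Terminal payoffs (K − S): max(-35, 0) = 0, max(7, 0) = 7
Node 0 (S = 70): V_0 = e^(−0.08)·[0.2875·0.0000 + 0.7125·7.0000] = 4.6040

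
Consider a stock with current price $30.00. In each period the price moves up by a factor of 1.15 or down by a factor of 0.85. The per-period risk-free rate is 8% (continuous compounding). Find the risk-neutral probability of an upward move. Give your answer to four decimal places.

Risk-neutral probability p = (e^0.08 − 0.85)/(1.15 − 0.85) = 0.2333/0.3000 = 0.7776

p = 0.7776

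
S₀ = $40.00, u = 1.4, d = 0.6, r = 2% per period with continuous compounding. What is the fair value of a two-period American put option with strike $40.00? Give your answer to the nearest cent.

Risk-neutral probability p = (e^0.02 − 0.6)/(1.4 − 0.6) = 0.4202/0.8000 = 0.5253
Terminal stock prices: S_uu = 78.4, S_ud = 33.6, S_dd = 14.4
Terminal payoffs (K − S): max(-38.4, 0) = 0, max(6.4, 0) = 6.4, max(25.6, 0) = 25.6
Node u (S = 56): continuation = e^(−0.02)·[0.5253·0.0000 + 0.4747·6.4000] = 2.9782; exercise value = 0.0000 ≤ continuation, so V_u = 2.9782
Node d (S = 24): continuation = e^(−0.02)·[0.5253·6.4000 + 0.4747·25.6000] = 15.2079; exercise value = 16.0000 > continuation, so V_d = 16.0000 (exercise)
Node 0 (S = 40): continuation = e^(−0.02)·[0.5253·2.9782 + 0.4747·16.0000] = 8.9789; exercise value = 0.0000 ≤ continuation, so V_0 = 8.9789

$8.98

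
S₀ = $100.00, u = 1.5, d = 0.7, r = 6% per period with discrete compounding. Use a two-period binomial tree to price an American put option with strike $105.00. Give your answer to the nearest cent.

$18.16

Risk-neutral probability p = (1 + 0.06 − 0.7)/(1.5 − 0.7) = 0.3600/0.8000 = 0.4500
Terminal stock prices: S_uu = 225, S_ud = 105, S_dd = 49
Terminal payoffs (K − S): max(-120, 0) = 0, max(0, 0) = 0, max(56, 0) = 56
Node u (S = 150): continuation = 1/1.06·[0.4500·0.0000 + 0.5500·0.0000] = 0.0000; exercise value = 0.0000 ≤ continuation, so V_u = 0.0000
Node d (S = 70): continuation = 1/1.06·[0.4500·0.0000 + 0.5500·56.0000] = 29.0566; exercise value = 35.0000 > continuation, so V_d = 35.0000 (exercise)
Node 0 (S = 100): continuation = 1/1.06·[0.4500·0.0000 + 0.5500·35.0000] = 18.1604; exercise value = 5.0000 ≤ continuation, so V_0 = 18.1604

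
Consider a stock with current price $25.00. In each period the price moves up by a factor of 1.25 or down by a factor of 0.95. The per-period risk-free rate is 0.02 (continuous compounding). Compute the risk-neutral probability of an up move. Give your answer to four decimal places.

Risk-neutral probability p = (e^0.02 − 0.95)/(1.25 − 0.95) = 0.0702/0.3000 = 0.2340

p = 0.2340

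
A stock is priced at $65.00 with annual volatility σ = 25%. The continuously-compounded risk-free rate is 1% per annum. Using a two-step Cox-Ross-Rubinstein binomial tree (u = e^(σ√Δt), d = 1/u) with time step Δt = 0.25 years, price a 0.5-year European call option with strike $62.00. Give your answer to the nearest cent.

CRR parameters: u = e^(σ√Δt) = e^(0.25·√0.25) = 1.1331, d = 1/u = 0.8825
Per-period rate: rΔt = 0.01·0.25 = 0.0025, so R = e^0.0025 = 1.0025
Risk-neutral probability p = (e^0.0025 − 0.8825)/(1.1331 − 0.8825) = 0.1200/0.2507 = 0.4788
Terminal stock prices: S_uu = 83.46, S_ud = 65, S_dd = 50.62
Terminal payoffs (S − K): max(21.46, 0) = 21.46, max(3, 0) = 3, max(-11.38, 0) = 0
Node u (S = 73.65): V_u = e^(−0.0025)·[0.4788·21.4617 + 0.5212·3.0000] = 11.8095
Node d (S = 57.36): V_d = e^(−0.0025)·[0.4788·3.0000 + 0.5212·0.0000] = 1.4327
Node 0 (S = 65): V_0 = e^(−0.0025)·[0.4788·11.8095 + 0.5212·1.4327] = 6.3849

$6.38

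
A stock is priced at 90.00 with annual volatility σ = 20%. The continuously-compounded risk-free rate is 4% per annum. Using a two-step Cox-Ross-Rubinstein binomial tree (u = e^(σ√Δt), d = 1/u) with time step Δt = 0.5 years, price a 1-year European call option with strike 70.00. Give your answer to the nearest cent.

CRR parameters: u = e^(σ√Δt) = e^(0.2·√0.5) = 1.1519, d = 1/u = 0.8681
Per-period rate: rΔt = 0.04·0.5 = 0.02, so R = e^0.02 = 1.0202
Risk-neutral probability p = (e^0.02 − 0.8681)/(1.1519 − 0.8681) = 0.1521/0.2838 = 0.5359
Terminal stock prices: S_uu = 119.4, S_ud = 90, S_dd = 67.83
Terminal payoffs (S − K): max(49.42, 0) = 49.42, max(20, 0) = 20, max(-2.173, 0) = 0
Node u (S = 103.7): V_u = e^(−0.02)·[0.5359·49.4207 + 0.4641·20.0000] = 35.0580
Node d (S = 78.13): V_d = e^(−0.02)·[0.5359·20.0000 + 0.4641·0.0000] = 10.5055
Node 0 (S = 90): V_0 = e^(−0.02)·[0.5359·35.0580 + 0.4641·10.5055] = 23.1944

23.19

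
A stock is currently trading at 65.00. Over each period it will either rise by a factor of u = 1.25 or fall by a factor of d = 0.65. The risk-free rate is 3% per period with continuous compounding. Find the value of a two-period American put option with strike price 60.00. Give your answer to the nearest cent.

Risk-neutral probability p = (e^0.03 − 0.65)/(1.25 − 0.65) = 0.3805/0.6000 = 0.6341
Terminal stock prices: S_uu = 101.6, S_ud = 52.81, S_dd = 27.46
Terminal payoffs (K − S): max(-41.56, 0) = 0, max(7.188, 0) = 7.188, max(32.54, 0) = 32.54
Node u (S = 81.25): continuation = e^(−0.03)·[0.6341·0.0000 + 0.3659·7.1875] = 2.5522; exercise value = 0.0000 ≤ continuation, so V_u = 2.5522
Node d (S = 42.25): continuation = e^(−0.03)·[0.6341·7.1875 + 0.3659·32.5375] = 15.9767; exercise value = 17.7500 > continuation, so V_d = 17.7500 (exercise)
Node 0 (S = 65): continuation = e^(−0.03)·[0.6341·2.5522 + 0.3659·17.7500] = 7.8735; exercise value = 0.0000 ≤ continuation, so V_0 = 7.8735

7.87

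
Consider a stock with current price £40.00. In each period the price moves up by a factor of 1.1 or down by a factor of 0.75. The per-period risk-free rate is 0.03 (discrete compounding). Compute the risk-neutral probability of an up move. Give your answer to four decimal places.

Risk-neutral probability p = (1 + 0.03 − 0.75)/(1.1 − 0.75) = 0.2800/0.3500 = 0.8000

p = 0.8000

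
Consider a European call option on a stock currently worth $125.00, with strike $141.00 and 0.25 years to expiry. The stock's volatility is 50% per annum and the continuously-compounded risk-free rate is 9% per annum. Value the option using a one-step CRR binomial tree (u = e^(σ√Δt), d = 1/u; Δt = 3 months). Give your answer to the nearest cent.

CRR parameters: u = e^(σ√Δt) = e^(0.5·√0.25) = 1.2840, d = 1/u = 0.7788
Per-period rate: rΔt = 0.09·0.25 = 0.0225, so R = e^0.0225 = 1.0228
Risk-neutral probability p = (e^0.0225 − 0.7788)/(1.2840 − 0.7788) = 0.2440/0.5052 = 0.4829
Terminal stock prices: S_u = 160.5, S_d = 97.35
Terminal payoffs (S − K): max(19.5, 0) = 19.5, max(-43.65, 0) = 0
Node 0 (S = 125): V_0 = e^(−0.0225)·[0.4829·19.5032 + 0.5171·0.0000] = 9.2078

$9.21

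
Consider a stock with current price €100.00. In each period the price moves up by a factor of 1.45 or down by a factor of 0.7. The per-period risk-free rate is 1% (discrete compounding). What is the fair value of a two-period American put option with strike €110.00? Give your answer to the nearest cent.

€25.25

Risk-neutral probability p = (1 + 0.01 − 0.7)/(1.45 − 0.7) = 0.3100/0.7500 = 0.4133
Terminal stock prices: S_uu = 210.2, S_ud = 101.5, S_dd = 49
Terminal payoffs (K − S): max(-100.2, 0) = 0, max(8.5, 0) = 8.5, max(61, 0) = 61
Node u (S = 145): continuation = 1/1.01·[0.4133·0.0000 + 0.5867·8.5000] = 4.9373; exercise value = 0.0000 ≤ continuation, so V_u = 4.9373
Node d (S = 70): continuation = 1/1.01·[0.4133·8.5000 + 0.5867·61.0000] = 38.9109; exercise value = 40.0000 > continuation, so V_d = 40.0000 (exercise)
Node 0 (S = 100): continuation = 1/1.01·[0.4133·4.9373 + 0.5867·40.0000] = 25.2549; exercise value = 10.0000 ≤ continuation, so V_0 = 25.2549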